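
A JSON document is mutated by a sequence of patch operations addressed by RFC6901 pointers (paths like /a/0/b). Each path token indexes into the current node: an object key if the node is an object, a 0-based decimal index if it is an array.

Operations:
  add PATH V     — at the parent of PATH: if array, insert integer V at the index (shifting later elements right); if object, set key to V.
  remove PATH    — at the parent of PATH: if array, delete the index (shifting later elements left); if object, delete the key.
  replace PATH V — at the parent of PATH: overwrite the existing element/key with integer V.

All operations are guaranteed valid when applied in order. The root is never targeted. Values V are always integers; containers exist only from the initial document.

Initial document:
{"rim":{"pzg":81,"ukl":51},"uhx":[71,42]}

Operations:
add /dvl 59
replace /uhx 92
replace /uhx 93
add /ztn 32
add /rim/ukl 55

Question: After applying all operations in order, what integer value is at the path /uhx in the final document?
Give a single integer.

After op 1 (add /dvl 59): {"dvl":59,"rim":{"pzg":81,"ukl":51},"uhx":[71,42]}
After op 2 (replace /uhx 92): {"dvl":59,"rim":{"pzg":81,"ukl":51},"uhx":92}
After op 3 (replace /uhx 93): {"dvl":59,"rim":{"pzg":81,"ukl":51},"uhx":93}
After op 4 (add /ztn 32): {"dvl":59,"rim":{"pzg":81,"ukl":51},"uhx":93,"ztn":32}
After op 5 (add /rim/ukl 55): {"dvl":59,"rim":{"pzg":81,"ukl":55},"uhx":93,"ztn":32}
Value at /uhx: 93

Answer: 93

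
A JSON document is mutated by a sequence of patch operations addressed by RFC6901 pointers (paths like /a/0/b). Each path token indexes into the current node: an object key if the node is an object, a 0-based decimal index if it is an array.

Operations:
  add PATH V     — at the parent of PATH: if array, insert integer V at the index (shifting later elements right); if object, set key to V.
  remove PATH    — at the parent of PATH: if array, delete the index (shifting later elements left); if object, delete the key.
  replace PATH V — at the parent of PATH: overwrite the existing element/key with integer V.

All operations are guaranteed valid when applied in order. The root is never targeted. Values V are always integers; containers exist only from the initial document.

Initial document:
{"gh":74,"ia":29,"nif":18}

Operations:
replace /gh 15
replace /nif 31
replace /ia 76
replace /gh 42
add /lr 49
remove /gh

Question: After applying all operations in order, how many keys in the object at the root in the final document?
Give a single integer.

Answer: 3

Derivation:
After op 1 (replace /gh 15): {"gh":15,"ia":29,"nif":18}
After op 2 (replace /nif 31): {"gh":15,"ia":29,"nif":31}
After op 3 (replace /ia 76): {"gh":15,"ia":76,"nif":31}
After op 4 (replace /gh 42): {"gh":42,"ia":76,"nif":31}
After op 5 (add /lr 49): {"gh":42,"ia":76,"lr":49,"nif":31}
After op 6 (remove /gh): {"ia":76,"lr":49,"nif":31}
Size at the root: 3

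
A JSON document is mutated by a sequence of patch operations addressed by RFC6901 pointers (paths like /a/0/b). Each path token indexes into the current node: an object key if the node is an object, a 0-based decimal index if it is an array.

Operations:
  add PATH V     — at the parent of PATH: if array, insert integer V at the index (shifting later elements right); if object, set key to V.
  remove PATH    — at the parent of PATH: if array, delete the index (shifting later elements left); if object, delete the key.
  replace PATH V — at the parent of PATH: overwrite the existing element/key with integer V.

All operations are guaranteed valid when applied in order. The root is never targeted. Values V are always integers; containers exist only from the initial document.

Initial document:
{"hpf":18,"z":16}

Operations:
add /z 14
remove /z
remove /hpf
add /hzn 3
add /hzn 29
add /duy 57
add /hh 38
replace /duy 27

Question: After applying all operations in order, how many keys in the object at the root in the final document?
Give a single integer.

After op 1 (add /z 14): {"hpf":18,"z":14}
After op 2 (remove /z): {"hpf":18}
After op 3 (remove /hpf): {}
After op 4 (add /hzn 3): {"hzn":3}
After op 5 (add /hzn 29): {"hzn":29}
After op 6 (add /duy 57): {"duy":57,"hzn":29}
After op 7 (add /hh 38): {"duy":57,"hh":38,"hzn":29}
After op 8 (replace /duy 27): {"duy":27,"hh":38,"hzn":29}
Size at the root: 3

Answer: 3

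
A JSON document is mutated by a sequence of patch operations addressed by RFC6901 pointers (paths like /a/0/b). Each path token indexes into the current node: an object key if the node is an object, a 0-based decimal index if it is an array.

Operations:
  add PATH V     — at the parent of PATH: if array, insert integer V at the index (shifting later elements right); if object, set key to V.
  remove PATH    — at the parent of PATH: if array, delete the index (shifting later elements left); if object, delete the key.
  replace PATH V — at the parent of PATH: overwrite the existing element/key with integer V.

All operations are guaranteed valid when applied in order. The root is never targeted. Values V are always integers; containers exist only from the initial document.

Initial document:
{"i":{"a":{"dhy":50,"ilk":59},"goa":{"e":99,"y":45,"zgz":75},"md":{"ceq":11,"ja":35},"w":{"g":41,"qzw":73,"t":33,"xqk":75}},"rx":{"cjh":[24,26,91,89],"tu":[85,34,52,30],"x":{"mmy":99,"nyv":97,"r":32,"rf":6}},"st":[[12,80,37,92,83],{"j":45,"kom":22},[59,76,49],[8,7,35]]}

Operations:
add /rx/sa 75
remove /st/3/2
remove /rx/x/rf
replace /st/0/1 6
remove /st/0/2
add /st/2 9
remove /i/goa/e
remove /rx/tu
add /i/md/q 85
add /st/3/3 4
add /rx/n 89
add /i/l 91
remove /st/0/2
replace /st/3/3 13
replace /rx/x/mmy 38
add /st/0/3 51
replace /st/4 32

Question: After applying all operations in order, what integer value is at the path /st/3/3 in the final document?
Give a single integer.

After op 1 (add /rx/sa 75): {"i":{"a":{"dhy":50,"ilk":59},"goa":{"e":99,"y":45,"zgz":75},"md":{"ceq":11,"ja":35},"w":{"g":41,"qzw":73,"t":33,"xqk":75}},"rx":{"cjh":[24,26,91,89],"sa":75,"tu":[85,34,52,30],"x":{"mmy":99,"nyv":97,"r":32,"rf":6}},"st":[[12,80,37,92,83],{"j":45,"kom":22},[59,76,49],[8,7,35]]}
After op 2 (remove /st/3/2): {"i":{"a":{"dhy":50,"ilk":59},"goa":{"e":99,"y":45,"zgz":75},"md":{"ceq":11,"ja":35},"w":{"g":41,"qzw":73,"t":33,"xqk":75}},"rx":{"cjh":[24,26,91,89],"sa":75,"tu":[85,34,52,30],"x":{"mmy":99,"nyv":97,"r":32,"rf":6}},"st":[[12,80,37,92,83],{"j":45,"kom":22},[59,76,49],[8,7]]}
After op 3 (remove /rx/x/rf): {"i":{"a":{"dhy":50,"ilk":59},"goa":{"e":99,"y":45,"zgz":75},"md":{"ceq":11,"ja":35},"w":{"g":41,"qzw":73,"t":33,"xqk":75}},"rx":{"cjh":[24,26,91,89],"sa":75,"tu":[85,34,52,30],"x":{"mmy":99,"nyv":97,"r":32}},"st":[[12,80,37,92,83],{"j":45,"kom":22},[59,76,49],[8,7]]}
After op 4 (replace /st/0/1 6): {"i":{"a":{"dhy":50,"ilk":59},"goa":{"e":99,"y":45,"zgz":75},"md":{"ceq":11,"ja":35},"w":{"g":41,"qzw":73,"t":33,"xqk":75}},"rx":{"cjh":[24,26,91,89],"sa":75,"tu":[85,34,52,30],"x":{"mmy":99,"nyv":97,"r":32}},"st":[[12,6,37,92,83],{"j":45,"kom":22},[59,76,49],[8,7]]}
After op 5 (remove /st/0/2): {"i":{"a":{"dhy":50,"ilk":59},"goa":{"e":99,"y":45,"zgz":75},"md":{"ceq":11,"ja":35},"w":{"g":41,"qzw":73,"t":33,"xqk":75}},"rx":{"cjh":[24,26,91,89],"sa":75,"tu":[85,34,52,30],"x":{"mmy":99,"nyv":97,"r":32}},"st":[[12,6,92,83],{"j":45,"kom":22},[59,76,49],[8,7]]}
After op 6 (add /st/2 9): {"i":{"a":{"dhy":50,"ilk":59},"goa":{"e":99,"y":45,"zgz":75},"md":{"ceq":11,"ja":35},"w":{"g":41,"qzw":73,"t":33,"xqk":75}},"rx":{"cjh":[24,26,91,89],"sa":75,"tu":[85,34,52,30],"x":{"mmy":99,"nyv":97,"r":32}},"st":[[12,6,92,83],{"j":45,"kom":22},9,[59,76,49],[8,7]]}
After op 7 (remove /i/goa/e): {"i":{"a":{"dhy":50,"ilk":59},"goa":{"y":45,"zgz":75},"md":{"ceq":11,"ja":35},"w":{"g":41,"qzw":73,"t":33,"xqk":75}},"rx":{"cjh":[24,26,91,89],"sa":75,"tu":[85,34,52,30],"x":{"mmy":99,"nyv":97,"r":32}},"st":[[12,6,92,83],{"j":45,"kom":22},9,[59,76,49],[8,7]]}
After op 8 (remove /rx/tu): {"i":{"a":{"dhy":50,"ilk":59},"goa":{"y":45,"zgz":75},"md":{"ceq":11,"ja":35},"w":{"g":41,"qzw":73,"t":33,"xqk":75}},"rx":{"cjh":[24,26,91,89],"sa":75,"x":{"mmy":99,"nyv":97,"r":32}},"st":[[12,6,92,83],{"j":45,"kom":22},9,[59,76,49],[8,7]]}
After op 9 (add /i/md/q 85): {"i":{"a":{"dhy":50,"ilk":59},"goa":{"y":45,"zgz":75},"md":{"ceq":11,"ja":35,"q":85},"w":{"g":41,"qzw":73,"t":33,"xqk":75}},"rx":{"cjh":[24,26,91,89],"sa":75,"x":{"mmy":99,"nyv":97,"r":32}},"st":[[12,6,92,83],{"j":45,"kom":22},9,[59,76,49],[8,7]]}
After op 10 (add /st/3/3 4): {"i":{"a":{"dhy":50,"ilk":59},"goa":{"y":45,"zgz":75},"md":{"ceq":11,"ja":35,"q":85},"w":{"g":41,"qzw":73,"t":33,"xqk":75}},"rx":{"cjh":[24,26,91,89],"sa":75,"x":{"mmy":99,"nyv":97,"r":32}},"st":[[12,6,92,83],{"j":45,"kom":22},9,[59,76,49,4],[8,7]]}
After op 11 (add /rx/n 89): {"i":{"a":{"dhy":50,"ilk":59},"goa":{"y":45,"zgz":75},"md":{"ceq":11,"ja":35,"q":85},"w":{"g":41,"qzw":73,"t":33,"xqk":75}},"rx":{"cjh":[24,26,91,89],"n":89,"sa":75,"x":{"mmy":99,"nyv":97,"r":32}},"st":[[12,6,92,83],{"j":45,"kom":22},9,[59,76,49,4],[8,7]]}
After op 12 (add /i/l 91): {"i":{"a":{"dhy":50,"ilk":59},"goa":{"y":45,"zgz":75},"l":91,"md":{"ceq":11,"ja":35,"q":85},"w":{"g":41,"qzw":73,"t":33,"xqk":75}},"rx":{"cjh":[24,26,91,89],"n":89,"sa":75,"x":{"mmy":99,"nyv":97,"r":32}},"st":[[12,6,92,83],{"j":45,"kom":22},9,[59,76,49,4],[8,7]]}
After op 13 (remove /st/0/2): {"i":{"a":{"dhy":50,"ilk":59},"goa":{"y":45,"zgz":75},"l":91,"md":{"ceq":11,"ja":35,"q":85},"w":{"g":41,"qzw":73,"t":33,"xqk":75}},"rx":{"cjh":[24,26,91,89],"n":89,"sa":75,"x":{"mmy":99,"nyv":97,"r":32}},"st":[[12,6,83],{"j":45,"kom":22},9,[59,76,49,4],[8,7]]}
After op 14 (replace /st/3/3 13): {"i":{"a":{"dhy":50,"ilk":59},"goa":{"y":45,"zgz":75},"l":91,"md":{"ceq":11,"ja":35,"q":85},"w":{"g":41,"qzw":73,"t":33,"xqk":75}},"rx":{"cjh":[24,26,91,89],"n":89,"sa":75,"x":{"mmy":99,"nyv":97,"r":32}},"st":[[12,6,83],{"j":45,"kom":22},9,[59,76,49,13],[8,7]]}
After op 15 (replace /rx/x/mmy 38): {"i":{"a":{"dhy":50,"ilk":59},"goa":{"y":45,"zgz":75},"l":91,"md":{"ceq":11,"ja":35,"q":85},"w":{"g":41,"qzw":73,"t":33,"xqk":75}},"rx":{"cjh":[24,26,91,89],"n":89,"sa":75,"x":{"mmy":38,"nyv":97,"r":32}},"st":[[12,6,83],{"j":45,"kom":22},9,[59,76,49,13],[8,7]]}
After op 16 (add /st/0/3 51): {"i":{"a":{"dhy":50,"ilk":59},"goa":{"y":45,"zgz":75},"l":91,"md":{"ceq":11,"ja":35,"q":85},"w":{"g":41,"qzw":73,"t":33,"xqk":75}},"rx":{"cjh":[24,26,91,89],"n":89,"sa":75,"x":{"mmy":38,"nyv":97,"r":32}},"st":[[12,6,83,51],{"j":45,"kom":22},9,[59,76,49,13],[8,7]]}
After op 17 (replace /st/4 32): {"i":{"a":{"dhy":50,"ilk":59},"goa":{"y":45,"zgz":75},"l":91,"md":{"ceq":11,"ja":35,"q":85},"w":{"g":41,"qzw":73,"t":33,"xqk":75}},"rx":{"cjh":[24,26,91,89],"n":89,"sa":75,"x":{"mmy":38,"nyv":97,"r":32}},"st":[[12,6,83,51],{"j":45,"kom":22},9,[59,76,49,13],32]}
Value at /st/3/3: 13

Answer: 13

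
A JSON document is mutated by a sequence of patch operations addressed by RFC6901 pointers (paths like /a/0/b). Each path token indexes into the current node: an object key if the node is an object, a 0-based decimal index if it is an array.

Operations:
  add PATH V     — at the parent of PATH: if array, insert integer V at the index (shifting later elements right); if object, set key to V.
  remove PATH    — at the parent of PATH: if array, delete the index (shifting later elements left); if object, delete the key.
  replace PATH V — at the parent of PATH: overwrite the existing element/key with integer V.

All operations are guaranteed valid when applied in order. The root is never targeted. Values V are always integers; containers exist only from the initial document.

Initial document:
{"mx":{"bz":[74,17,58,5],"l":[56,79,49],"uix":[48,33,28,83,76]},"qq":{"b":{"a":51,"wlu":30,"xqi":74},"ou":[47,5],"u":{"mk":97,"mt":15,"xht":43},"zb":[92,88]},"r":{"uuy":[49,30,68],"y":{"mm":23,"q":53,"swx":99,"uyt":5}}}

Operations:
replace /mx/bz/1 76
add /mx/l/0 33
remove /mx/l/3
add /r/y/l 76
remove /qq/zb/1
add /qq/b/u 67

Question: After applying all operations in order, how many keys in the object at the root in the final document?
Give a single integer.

After op 1 (replace /mx/bz/1 76): {"mx":{"bz":[74,76,58,5],"l":[56,79,49],"uix":[48,33,28,83,76]},"qq":{"b":{"a":51,"wlu":30,"xqi":74},"ou":[47,5],"u":{"mk":97,"mt":15,"xht":43},"zb":[92,88]},"r":{"uuy":[49,30,68],"y":{"mm":23,"q":53,"swx":99,"uyt":5}}}
After op 2 (add /mx/l/0 33): {"mx":{"bz":[74,76,58,5],"l":[33,56,79,49],"uix":[48,33,28,83,76]},"qq":{"b":{"a":51,"wlu":30,"xqi":74},"ou":[47,5],"u":{"mk":97,"mt":15,"xht":43},"zb":[92,88]},"r":{"uuy":[49,30,68],"y":{"mm":23,"q":53,"swx":99,"uyt":5}}}
After op 3 (remove /mx/l/3): {"mx":{"bz":[74,76,58,5],"l":[33,56,79],"uix":[48,33,28,83,76]},"qq":{"b":{"a":51,"wlu":30,"xqi":74},"ou":[47,5],"u":{"mk":97,"mt":15,"xht":43},"zb":[92,88]},"r":{"uuy":[49,30,68],"y":{"mm":23,"q":53,"swx":99,"uyt":5}}}
After op 4 (add /r/y/l 76): {"mx":{"bz":[74,76,58,5],"l":[33,56,79],"uix":[48,33,28,83,76]},"qq":{"b":{"a":51,"wlu":30,"xqi":74},"ou":[47,5],"u":{"mk":97,"mt":15,"xht":43},"zb":[92,88]},"r":{"uuy":[49,30,68],"y":{"l":76,"mm":23,"q":53,"swx":99,"uyt":5}}}
After op 5 (remove /qq/zb/1): {"mx":{"bz":[74,76,58,5],"l":[33,56,79],"uix":[48,33,28,83,76]},"qq":{"b":{"a":51,"wlu":30,"xqi":74},"ou":[47,5],"u":{"mk":97,"mt":15,"xht":43},"zb":[92]},"r":{"uuy":[49,30,68],"y":{"l":76,"mm":23,"q":53,"swx":99,"uyt":5}}}
After op 6 (add /qq/b/u 67): {"mx":{"bz":[74,76,58,5],"l":[33,56,79],"uix":[48,33,28,83,76]},"qq":{"b":{"a":51,"u":67,"wlu":30,"xqi":74},"ou":[47,5],"u":{"mk":97,"mt":15,"xht":43},"zb":[92]},"r":{"uuy":[49,30,68],"y":{"l":76,"mm":23,"q":53,"swx":99,"uyt":5}}}
Size at the root: 3

Answer: 3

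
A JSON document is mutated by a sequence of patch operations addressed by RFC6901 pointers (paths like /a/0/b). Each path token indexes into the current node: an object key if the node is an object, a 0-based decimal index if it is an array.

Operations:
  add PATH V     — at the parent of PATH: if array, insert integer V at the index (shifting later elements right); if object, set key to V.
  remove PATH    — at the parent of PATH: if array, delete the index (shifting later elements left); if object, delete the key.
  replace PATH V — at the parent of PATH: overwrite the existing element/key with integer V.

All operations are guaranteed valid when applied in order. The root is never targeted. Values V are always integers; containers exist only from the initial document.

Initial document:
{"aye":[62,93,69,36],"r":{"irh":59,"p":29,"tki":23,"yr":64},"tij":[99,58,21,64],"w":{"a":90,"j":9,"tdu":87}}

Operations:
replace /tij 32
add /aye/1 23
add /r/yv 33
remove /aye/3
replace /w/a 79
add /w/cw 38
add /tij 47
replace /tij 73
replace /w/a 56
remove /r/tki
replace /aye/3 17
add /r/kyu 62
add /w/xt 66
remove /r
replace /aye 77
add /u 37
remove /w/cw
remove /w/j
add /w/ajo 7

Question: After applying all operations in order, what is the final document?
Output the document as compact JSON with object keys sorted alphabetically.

Answer: {"aye":77,"tij":73,"u":37,"w":{"a":56,"ajo":7,"tdu":87,"xt":66}}

Derivation:
After op 1 (replace /tij 32): {"aye":[62,93,69,36],"r":{"irh":59,"p":29,"tki":23,"yr":64},"tij":32,"w":{"a":90,"j":9,"tdu":87}}
After op 2 (add /aye/1 23): {"aye":[62,23,93,69,36],"r":{"irh":59,"p":29,"tki":23,"yr":64},"tij":32,"w":{"a":90,"j":9,"tdu":87}}
After op 3 (add /r/yv 33): {"aye":[62,23,93,69,36],"r":{"irh":59,"p":29,"tki":23,"yr":64,"yv":33},"tij":32,"w":{"a":90,"j":9,"tdu":87}}
After op 4 (remove /aye/3): {"aye":[62,23,93,36],"r":{"irh":59,"p":29,"tki":23,"yr":64,"yv":33},"tij":32,"w":{"a":90,"j":9,"tdu":87}}
After op 5 (replace /w/a 79): {"aye":[62,23,93,36],"r":{"irh":59,"p":29,"tki":23,"yr":64,"yv":33},"tij":32,"w":{"a":79,"j":9,"tdu":87}}
After op 6 (add /w/cw 38): {"aye":[62,23,93,36],"r":{"irh":59,"p":29,"tki":23,"yr":64,"yv":33},"tij":32,"w":{"a":79,"cw":38,"j":9,"tdu":87}}
After op 7 (add /tij 47): {"aye":[62,23,93,36],"r":{"irh":59,"p":29,"tki":23,"yr":64,"yv":33},"tij":47,"w":{"a":79,"cw":38,"j":9,"tdu":87}}
After op 8 (replace /tij 73): {"aye":[62,23,93,36],"r":{"irh":59,"p":29,"tki":23,"yr":64,"yv":33},"tij":73,"w":{"a":79,"cw":38,"j":9,"tdu":87}}
After op 9 (replace /w/a 56): {"aye":[62,23,93,36],"r":{"irh":59,"p":29,"tki":23,"yr":64,"yv":33},"tij":73,"w":{"a":56,"cw":38,"j":9,"tdu":87}}
After op 10 (remove /r/tki): {"aye":[62,23,93,36],"r":{"irh":59,"p":29,"yr":64,"yv":33},"tij":73,"w":{"a":56,"cw":38,"j":9,"tdu":87}}
After op 11 (replace /aye/3 17): {"aye":[62,23,93,17],"r":{"irh":59,"p":29,"yr":64,"yv":33},"tij":73,"w":{"a":56,"cw":38,"j":9,"tdu":87}}
After op 12 (add /r/kyu 62): {"aye":[62,23,93,17],"r":{"irh":59,"kyu":62,"p":29,"yr":64,"yv":33},"tij":73,"w":{"a":56,"cw":38,"j":9,"tdu":87}}
After op 13 (add /w/xt 66): {"aye":[62,23,93,17],"r":{"irh":59,"kyu":62,"p":29,"yr":64,"yv":33},"tij":73,"w":{"a":56,"cw":38,"j":9,"tdu":87,"xt":66}}
After op 14 (remove /r): {"aye":[62,23,93,17],"tij":73,"w":{"a":56,"cw":38,"j":9,"tdu":87,"xt":66}}
After op 15 (replace /aye 77): {"aye":77,"tij":73,"w":{"a":56,"cw":38,"j":9,"tdu":87,"xt":66}}
After op 16 (add /u 37): {"aye":77,"tij":73,"u":37,"w":{"a":56,"cw":38,"j":9,"tdu":87,"xt":66}}
After op 17 (remove /w/cw): {"aye":77,"tij":73,"u":37,"w":{"a":56,"j":9,"tdu":87,"xt":66}}
After op 18 (remove /w/j): {"aye":77,"tij":73,"u":37,"w":{"a":56,"tdu":87,"xt":66}}
After op 19 (add /w/ajo 7): {"aye":77,"tij":73,"u":37,"w":{"a":56,"ajo":7,"tdu":87,"xt":66}}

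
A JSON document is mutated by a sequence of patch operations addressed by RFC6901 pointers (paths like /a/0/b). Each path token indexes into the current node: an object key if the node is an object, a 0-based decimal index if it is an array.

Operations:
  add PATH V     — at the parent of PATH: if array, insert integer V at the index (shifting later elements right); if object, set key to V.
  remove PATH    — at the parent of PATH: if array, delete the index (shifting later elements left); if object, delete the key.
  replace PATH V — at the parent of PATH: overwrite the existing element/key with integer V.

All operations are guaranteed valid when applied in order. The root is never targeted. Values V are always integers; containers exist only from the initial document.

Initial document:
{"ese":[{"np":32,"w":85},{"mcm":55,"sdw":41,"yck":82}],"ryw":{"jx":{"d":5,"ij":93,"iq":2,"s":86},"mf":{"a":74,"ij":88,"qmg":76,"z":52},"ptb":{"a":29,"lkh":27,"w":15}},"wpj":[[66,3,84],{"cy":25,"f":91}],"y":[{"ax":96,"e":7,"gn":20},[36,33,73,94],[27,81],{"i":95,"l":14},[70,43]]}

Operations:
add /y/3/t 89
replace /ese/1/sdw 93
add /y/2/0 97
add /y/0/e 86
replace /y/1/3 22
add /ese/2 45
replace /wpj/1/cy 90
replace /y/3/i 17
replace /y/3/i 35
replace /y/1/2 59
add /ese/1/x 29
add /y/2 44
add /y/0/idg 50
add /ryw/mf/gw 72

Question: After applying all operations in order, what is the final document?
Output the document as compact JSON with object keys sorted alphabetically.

Answer: {"ese":[{"np":32,"w":85},{"mcm":55,"sdw":93,"x":29,"yck":82},45],"ryw":{"jx":{"d":5,"ij":93,"iq":2,"s":86},"mf":{"a":74,"gw":72,"ij":88,"qmg":76,"z":52},"ptb":{"a":29,"lkh":27,"w":15}},"wpj":[[66,3,84],{"cy":90,"f":91}],"y":[{"ax":96,"e":86,"gn":20,"idg":50},[36,33,59,22],44,[97,27,81],{"i":35,"l":14,"t":89},[70,43]]}

Derivation:
After op 1 (add /y/3/t 89): {"ese":[{"np":32,"w":85},{"mcm":55,"sdw":41,"yck":82}],"ryw":{"jx":{"d":5,"ij":93,"iq":2,"s":86},"mf":{"a":74,"ij":88,"qmg":76,"z":52},"ptb":{"a":29,"lkh":27,"w":15}},"wpj":[[66,3,84],{"cy":25,"f":91}],"y":[{"ax":96,"e":7,"gn":20},[36,33,73,94],[27,81],{"i":95,"l":14,"t":89},[70,43]]}
After op 2 (replace /ese/1/sdw 93): {"ese":[{"np":32,"w":85},{"mcm":55,"sdw":93,"yck":82}],"ryw":{"jx":{"d":5,"ij":93,"iq":2,"s":86},"mf":{"a":74,"ij":88,"qmg":76,"z":52},"ptb":{"a":29,"lkh":27,"w":15}},"wpj":[[66,3,84],{"cy":25,"f":91}],"y":[{"ax":96,"e":7,"gn":20},[36,33,73,94],[27,81],{"i":95,"l":14,"t":89},[70,43]]}
After op 3 (add /y/2/0 97): {"ese":[{"np":32,"w":85},{"mcm":55,"sdw":93,"yck":82}],"ryw":{"jx":{"d":5,"ij":93,"iq":2,"s":86},"mf":{"a":74,"ij":88,"qmg":76,"z":52},"ptb":{"a":29,"lkh":27,"w":15}},"wpj":[[66,3,84],{"cy":25,"f":91}],"y":[{"ax":96,"e":7,"gn":20},[36,33,73,94],[97,27,81],{"i":95,"l":14,"t":89},[70,43]]}
After op 4 (add /y/0/e 86): {"ese":[{"np":32,"w":85},{"mcm":55,"sdw":93,"yck":82}],"ryw":{"jx":{"d":5,"ij":93,"iq":2,"s":86},"mf":{"a":74,"ij":88,"qmg":76,"z":52},"ptb":{"a":29,"lkh":27,"w":15}},"wpj":[[66,3,84],{"cy":25,"f":91}],"y":[{"ax":96,"e":86,"gn":20},[36,33,73,94],[97,27,81],{"i":95,"l":14,"t":89},[70,43]]}
After op 5 (replace /y/1/3 22): {"ese":[{"np":32,"w":85},{"mcm":55,"sdw":93,"yck":82}],"ryw":{"jx":{"d":5,"ij":93,"iq":2,"s":86},"mf":{"a":74,"ij":88,"qmg":76,"z":52},"ptb":{"a":29,"lkh":27,"w":15}},"wpj":[[66,3,84],{"cy":25,"f":91}],"y":[{"ax":96,"e":86,"gn":20},[36,33,73,22],[97,27,81],{"i":95,"l":14,"t":89},[70,43]]}
After op 6 (add /ese/2 45): {"ese":[{"np":32,"w":85},{"mcm":55,"sdw":93,"yck":82},45],"ryw":{"jx":{"d":5,"ij":93,"iq":2,"s":86},"mf":{"a":74,"ij":88,"qmg":76,"z":52},"ptb":{"a":29,"lkh":27,"w":15}},"wpj":[[66,3,84],{"cy":25,"f":91}],"y":[{"ax":96,"e":86,"gn":20},[36,33,73,22],[97,27,81],{"i":95,"l":14,"t":89},[70,43]]}
After op 7 (replace /wpj/1/cy 90): {"ese":[{"np":32,"w":85},{"mcm":55,"sdw":93,"yck":82},45],"ryw":{"jx":{"d":5,"ij":93,"iq":2,"s":86},"mf":{"a":74,"ij":88,"qmg":76,"z":52},"ptb":{"a":29,"lkh":27,"w":15}},"wpj":[[66,3,84],{"cy":90,"f":91}],"y":[{"ax":96,"e":86,"gn":20},[36,33,73,22],[97,27,81],{"i":95,"l":14,"t":89},[70,43]]}
After op 8 (replace /y/3/i 17): {"ese":[{"np":32,"w":85},{"mcm":55,"sdw":93,"yck":82},45],"ryw":{"jx":{"d":5,"ij":93,"iq":2,"s":86},"mf":{"a":74,"ij":88,"qmg":76,"z":52},"ptb":{"a":29,"lkh":27,"w":15}},"wpj":[[66,3,84],{"cy":90,"f":91}],"y":[{"ax":96,"e":86,"gn":20},[36,33,73,22],[97,27,81],{"i":17,"l":14,"t":89},[70,43]]}
After op 9 (replace /y/3/i 35): {"ese":[{"np":32,"w":85},{"mcm":55,"sdw":93,"yck":82},45],"ryw":{"jx":{"d":5,"ij":93,"iq":2,"s":86},"mf":{"a":74,"ij":88,"qmg":76,"z":52},"ptb":{"a":29,"lkh":27,"w":15}},"wpj":[[66,3,84],{"cy":90,"f":91}],"y":[{"ax":96,"e":86,"gn":20},[36,33,73,22],[97,27,81],{"i":35,"l":14,"t":89},[70,43]]}
After op 10 (replace /y/1/2 59): {"ese":[{"np":32,"w":85},{"mcm":55,"sdw":93,"yck":82},45],"ryw":{"jx":{"d":5,"ij":93,"iq":2,"s":86},"mf":{"a":74,"ij":88,"qmg":76,"z":52},"ptb":{"a":29,"lkh":27,"w":15}},"wpj":[[66,3,84],{"cy":90,"f":91}],"y":[{"ax":96,"e":86,"gn":20},[36,33,59,22],[97,27,81],{"i":35,"l":14,"t":89},[70,43]]}
After op 11 (add /ese/1/x 29): {"ese":[{"np":32,"w":85},{"mcm":55,"sdw":93,"x":29,"yck":82},45],"ryw":{"jx":{"d":5,"ij":93,"iq":2,"s":86},"mf":{"a":74,"ij":88,"qmg":76,"z":52},"ptb":{"a":29,"lkh":27,"w":15}},"wpj":[[66,3,84],{"cy":90,"f":91}],"y":[{"ax":96,"e":86,"gn":20},[36,33,59,22],[97,27,81],{"i":35,"l":14,"t":89},[70,43]]}
After op 12 (add /y/2 44): {"ese":[{"np":32,"w":85},{"mcm":55,"sdw":93,"x":29,"yck":82},45],"ryw":{"jx":{"d":5,"ij":93,"iq":2,"s":86},"mf":{"a":74,"ij":88,"qmg":76,"z":52},"ptb":{"a":29,"lkh":27,"w":15}},"wpj":[[66,3,84],{"cy":90,"f":91}],"y":[{"ax":96,"e":86,"gn":20},[36,33,59,22],44,[97,27,81],{"i":35,"l":14,"t":89},[70,43]]}
After op 13 (add /y/0/idg 50): {"ese":[{"np":32,"w":85},{"mcm":55,"sdw":93,"x":29,"yck":82},45],"ryw":{"jx":{"d":5,"ij":93,"iq":2,"s":86},"mf":{"a":74,"ij":88,"qmg":76,"z":52},"ptb":{"a":29,"lkh":27,"w":15}},"wpj":[[66,3,84],{"cy":90,"f":91}],"y":[{"ax":96,"e":86,"gn":20,"idg":50},[36,33,59,22],44,[97,27,81],{"i":35,"l":14,"t":89},[70,43]]}
After op 14 (add /ryw/mf/gw 72): {"ese":[{"np":32,"w":85},{"mcm":55,"sdw":93,"x":29,"yck":82},45],"ryw":{"jx":{"d":5,"ij":93,"iq":2,"s":86},"mf":{"a":74,"gw":72,"ij":88,"qmg":76,"z":52},"ptb":{"a":29,"lkh":27,"w":15}},"wpj":[[66,3,84],{"cy":90,"f":91}],"y":[{"ax":96,"e":86,"gn":20,"idg":50},[36,33,59,22],44,[97,27,81],{"i":35,"l":14,"t":89},[70,43]]}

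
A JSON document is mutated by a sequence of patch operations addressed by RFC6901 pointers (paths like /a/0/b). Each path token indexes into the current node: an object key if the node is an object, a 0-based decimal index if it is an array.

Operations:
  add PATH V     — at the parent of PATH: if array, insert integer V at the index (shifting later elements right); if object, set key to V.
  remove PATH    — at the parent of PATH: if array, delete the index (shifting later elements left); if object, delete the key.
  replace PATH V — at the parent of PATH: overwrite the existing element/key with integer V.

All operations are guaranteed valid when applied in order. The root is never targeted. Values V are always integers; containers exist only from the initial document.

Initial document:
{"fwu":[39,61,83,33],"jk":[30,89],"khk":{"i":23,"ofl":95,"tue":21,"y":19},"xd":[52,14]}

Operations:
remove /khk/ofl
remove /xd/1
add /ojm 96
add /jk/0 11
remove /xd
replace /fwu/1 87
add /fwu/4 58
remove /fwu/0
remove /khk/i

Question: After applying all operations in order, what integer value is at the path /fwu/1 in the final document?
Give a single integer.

After op 1 (remove /khk/ofl): {"fwu":[39,61,83,33],"jk":[30,89],"khk":{"i":23,"tue":21,"y":19},"xd":[52,14]}
After op 2 (remove /xd/1): {"fwu":[39,61,83,33],"jk":[30,89],"khk":{"i":23,"tue":21,"y":19},"xd":[52]}
After op 3 (add /ojm 96): {"fwu":[39,61,83,33],"jk":[30,89],"khk":{"i":23,"tue":21,"y":19},"ojm":96,"xd":[52]}
After op 4 (add /jk/0 11): {"fwu":[39,61,83,33],"jk":[11,30,89],"khk":{"i":23,"tue":21,"y":19},"ojm":96,"xd":[52]}
After op 5 (remove /xd): {"fwu":[39,61,83,33],"jk":[11,30,89],"khk":{"i":23,"tue":21,"y":19},"ojm":96}
After op 6 (replace /fwu/1 87): {"fwu":[39,87,83,33],"jk":[11,30,89],"khk":{"i":23,"tue":21,"y":19},"ojm":96}
After op 7 (add /fwu/4 58): {"fwu":[39,87,83,33,58],"jk":[11,30,89],"khk":{"i":23,"tue":21,"y":19},"ojm":96}
After op 8 (remove /fwu/0): {"fwu":[87,83,33,58],"jk":[11,30,89],"khk":{"i":23,"tue":21,"y":19},"ojm":96}
After op 9 (remove /khk/i): {"fwu":[87,83,33,58],"jk":[11,30,89],"khk":{"tue":21,"y":19},"ojm":96}
Value at /fwu/1: 83

Answer: 83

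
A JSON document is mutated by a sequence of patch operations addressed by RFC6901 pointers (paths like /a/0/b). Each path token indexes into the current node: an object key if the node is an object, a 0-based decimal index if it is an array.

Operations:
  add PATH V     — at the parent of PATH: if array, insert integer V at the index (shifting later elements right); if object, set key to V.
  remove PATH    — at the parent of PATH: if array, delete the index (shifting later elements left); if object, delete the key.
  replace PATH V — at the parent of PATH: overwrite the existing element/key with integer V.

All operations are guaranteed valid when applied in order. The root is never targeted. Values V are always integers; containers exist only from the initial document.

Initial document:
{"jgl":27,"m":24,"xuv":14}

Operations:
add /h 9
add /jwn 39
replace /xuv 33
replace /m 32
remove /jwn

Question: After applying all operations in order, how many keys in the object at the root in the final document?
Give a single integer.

Answer: 4

Derivation:
After op 1 (add /h 9): {"h":9,"jgl":27,"m":24,"xuv":14}
After op 2 (add /jwn 39): {"h":9,"jgl":27,"jwn":39,"m":24,"xuv":14}
After op 3 (replace /xuv 33): {"h":9,"jgl":27,"jwn":39,"m":24,"xuv":33}
After op 4 (replace /m 32): {"h":9,"jgl":27,"jwn":39,"m":32,"xuv":33}
After op 5 (remove /jwn): {"h":9,"jgl":27,"m":32,"xuv":33}
Size at the root: 4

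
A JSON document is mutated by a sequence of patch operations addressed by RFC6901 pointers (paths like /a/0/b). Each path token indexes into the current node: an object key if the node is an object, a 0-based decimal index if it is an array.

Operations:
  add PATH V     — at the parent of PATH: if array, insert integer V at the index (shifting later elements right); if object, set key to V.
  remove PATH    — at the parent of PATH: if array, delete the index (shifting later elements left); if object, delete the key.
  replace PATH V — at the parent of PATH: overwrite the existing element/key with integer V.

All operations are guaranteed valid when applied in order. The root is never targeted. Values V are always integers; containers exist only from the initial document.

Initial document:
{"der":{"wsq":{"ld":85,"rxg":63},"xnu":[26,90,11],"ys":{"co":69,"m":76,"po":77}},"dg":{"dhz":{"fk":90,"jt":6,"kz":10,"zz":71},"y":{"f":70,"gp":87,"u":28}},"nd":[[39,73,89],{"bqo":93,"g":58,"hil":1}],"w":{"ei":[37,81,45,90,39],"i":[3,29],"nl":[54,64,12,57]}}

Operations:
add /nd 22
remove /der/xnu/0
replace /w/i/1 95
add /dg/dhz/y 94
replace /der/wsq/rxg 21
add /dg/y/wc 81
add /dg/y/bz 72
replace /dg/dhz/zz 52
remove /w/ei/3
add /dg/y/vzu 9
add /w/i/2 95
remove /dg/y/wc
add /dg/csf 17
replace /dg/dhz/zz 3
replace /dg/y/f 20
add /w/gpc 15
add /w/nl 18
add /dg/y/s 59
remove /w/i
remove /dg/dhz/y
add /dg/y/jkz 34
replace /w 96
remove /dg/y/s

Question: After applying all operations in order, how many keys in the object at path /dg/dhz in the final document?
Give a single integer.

Answer: 4

Derivation:
After op 1 (add /nd 22): {"der":{"wsq":{"ld":85,"rxg":63},"xnu":[26,90,11],"ys":{"co":69,"m":76,"po":77}},"dg":{"dhz":{"fk":90,"jt":6,"kz":10,"zz":71},"y":{"f":70,"gp":87,"u":28}},"nd":22,"w":{"ei":[37,81,45,90,39],"i":[3,29],"nl":[54,64,12,57]}}
After op 2 (remove /der/xnu/0): {"der":{"wsq":{"ld":85,"rxg":63},"xnu":[90,11],"ys":{"co":69,"m":76,"po":77}},"dg":{"dhz":{"fk":90,"jt":6,"kz":10,"zz":71},"y":{"f":70,"gp":87,"u":28}},"nd":22,"w":{"ei":[37,81,45,90,39],"i":[3,29],"nl":[54,64,12,57]}}
After op 3 (replace /w/i/1 95): {"der":{"wsq":{"ld":85,"rxg":63},"xnu":[90,11],"ys":{"co":69,"m":76,"po":77}},"dg":{"dhz":{"fk":90,"jt":6,"kz":10,"zz":71},"y":{"f":70,"gp":87,"u":28}},"nd":22,"w":{"ei":[37,81,45,90,39],"i":[3,95],"nl":[54,64,12,57]}}
After op 4 (add /dg/dhz/y 94): {"der":{"wsq":{"ld":85,"rxg":63},"xnu":[90,11],"ys":{"co":69,"m":76,"po":77}},"dg":{"dhz":{"fk":90,"jt":6,"kz":10,"y":94,"zz":71},"y":{"f":70,"gp":87,"u":28}},"nd":22,"w":{"ei":[37,81,45,90,39],"i":[3,95],"nl":[54,64,12,57]}}
After op 5 (replace /der/wsq/rxg 21): {"der":{"wsq":{"ld":85,"rxg":21},"xnu":[90,11],"ys":{"co":69,"m":76,"po":77}},"dg":{"dhz":{"fk":90,"jt":6,"kz":10,"y":94,"zz":71},"y":{"f":70,"gp":87,"u":28}},"nd":22,"w":{"ei":[37,81,45,90,39],"i":[3,95],"nl":[54,64,12,57]}}
After op 6 (add /dg/y/wc 81): {"der":{"wsq":{"ld":85,"rxg":21},"xnu":[90,11],"ys":{"co":69,"m":76,"po":77}},"dg":{"dhz":{"fk":90,"jt":6,"kz":10,"y":94,"zz":71},"y":{"f":70,"gp":87,"u":28,"wc":81}},"nd":22,"w":{"ei":[37,81,45,90,39],"i":[3,95],"nl":[54,64,12,57]}}
After op 7 (add /dg/y/bz 72): {"der":{"wsq":{"ld":85,"rxg":21},"xnu":[90,11],"ys":{"co":69,"m":76,"po":77}},"dg":{"dhz":{"fk":90,"jt":6,"kz":10,"y":94,"zz":71},"y":{"bz":72,"f":70,"gp":87,"u":28,"wc":81}},"nd":22,"w":{"ei":[37,81,45,90,39],"i":[3,95],"nl":[54,64,12,57]}}
After op 8 (replace /dg/dhz/zz 52): {"der":{"wsq":{"ld":85,"rxg":21},"xnu":[90,11],"ys":{"co":69,"m":76,"po":77}},"dg":{"dhz":{"fk":90,"jt":6,"kz":10,"y":94,"zz":52},"y":{"bz":72,"f":70,"gp":87,"u":28,"wc":81}},"nd":22,"w":{"ei":[37,81,45,90,39],"i":[3,95],"nl":[54,64,12,57]}}
After op 9 (remove /w/ei/3): {"der":{"wsq":{"ld":85,"rxg":21},"xnu":[90,11],"ys":{"co":69,"m":76,"po":77}},"dg":{"dhz":{"fk":90,"jt":6,"kz":10,"y":94,"zz":52},"y":{"bz":72,"f":70,"gp":87,"u":28,"wc":81}},"nd":22,"w":{"ei":[37,81,45,39],"i":[3,95],"nl":[54,64,12,57]}}
After op 10 (add /dg/y/vzu 9): {"der":{"wsq":{"ld":85,"rxg":21},"xnu":[90,11],"ys":{"co":69,"m":76,"po":77}},"dg":{"dhz":{"fk":90,"jt":6,"kz":10,"y":94,"zz":52},"y":{"bz":72,"f":70,"gp":87,"u":28,"vzu":9,"wc":81}},"nd":22,"w":{"ei":[37,81,45,39],"i":[3,95],"nl":[54,64,12,57]}}
After op 11 (add /w/i/2 95): {"der":{"wsq":{"ld":85,"rxg":21},"xnu":[90,11],"ys":{"co":69,"m":76,"po":77}},"dg":{"dhz":{"fk":90,"jt":6,"kz":10,"y":94,"zz":52},"y":{"bz":72,"f":70,"gp":87,"u":28,"vzu":9,"wc":81}},"nd":22,"w":{"ei":[37,81,45,39],"i":[3,95,95],"nl":[54,64,12,57]}}
After op 12 (remove /dg/y/wc): {"der":{"wsq":{"ld":85,"rxg":21},"xnu":[90,11],"ys":{"co":69,"m":76,"po":77}},"dg":{"dhz":{"fk":90,"jt":6,"kz":10,"y":94,"zz":52},"y":{"bz":72,"f":70,"gp":87,"u":28,"vzu":9}},"nd":22,"w":{"ei":[37,81,45,39],"i":[3,95,95],"nl":[54,64,12,57]}}
After op 13 (add /dg/csf 17): {"der":{"wsq":{"ld":85,"rxg":21},"xnu":[90,11],"ys":{"co":69,"m":76,"po":77}},"dg":{"csf":17,"dhz":{"fk":90,"jt":6,"kz":10,"y":94,"zz":52},"y":{"bz":72,"f":70,"gp":87,"u":28,"vzu":9}},"nd":22,"w":{"ei":[37,81,45,39],"i":[3,95,95],"nl":[54,64,12,57]}}
After op 14 (replace /dg/dhz/zz 3): {"der":{"wsq":{"ld":85,"rxg":21},"xnu":[90,11],"ys":{"co":69,"m":76,"po":77}},"dg":{"csf":17,"dhz":{"fk":90,"jt":6,"kz":10,"y":94,"zz":3},"y":{"bz":72,"f":70,"gp":87,"u":28,"vzu":9}},"nd":22,"w":{"ei":[37,81,45,39],"i":[3,95,95],"nl":[54,64,12,57]}}
After op 15 (replace /dg/y/f 20): {"der":{"wsq":{"ld":85,"rxg":21},"xnu":[90,11],"ys":{"co":69,"m":76,"po":77}},"dg":{"csf":17,"dhz":{"fk":90,"jt":6,"kz":10,"y":94,"zz":3},"y":{"bz":72,"f":20,"gp":87,"u":28,"vzu":9}},"nd":22,"w":{"ei":[37,81,45,39],"i":[3,95,95],"nl":[54,64,12,57]}}
After op 16 (add /w/gpc 15): {"der":{"wsq":{"ld":85,"rxg":21},"xnu":[90,11],"ys":{"co":69,"m":76,"po":77}},"dg":{"csf":17,"dhz":{"fk":90,"jt":6,"kz":10,"y":94,"zz":3},"y":{"bz":72,"f":20,"gp":87,"u":28,"vzu":9}},"nd":22,"w":{"ei":[37,81,45,39],"gpc":15,"i":[3,95,95],"nl":[54,64,12,57]}}
After op 17 (add /w/nl 18): {"der":{"wsq":{"ld":85,"rxg":21},"xnu":[90,11],"ys":{"co":69,"m":76,"po":77}},"dg":{"csf":17,"dhz":{"fk":90,"jt":6,"kz":10,"y":94,"zz":3},"y":{"bz":72,"f":20,"gp":87,"u":28,"vzu":9}},"nd":22,"w":{"ei":[37,81,45,39],"gpc":15,"i":[3,95,95],"nl":18}}
After op 18 (add /dg/y/s 59): {"der":{"wsq":{"ld":85,"rxg":21},"xnu":[90,11],"ys":{"co":69,"m":76,"po":77}},"dg":{"csf":17,"dhz":{"fk":90,"jt":6,"kz":10,"y":94,"zz":3},"y":{"bz":72,"f":20,"gp":87,"s":59,"u":28,"vzu":9}},"nd":22,"w":{"ei":[37,81,45,39],"gpc":15,"i":[3,95,95],"nl":18}}
After op 19 (remove /w/i): {"der":{"wsq":{"ld":85,"rxg":21},"xnu":[90,11],"ys":{"co":69,"m":76,"po":77}},"dg":{"csf":17,"dhz":{"fk":90,"jt":6,"kz":10,"y":94,"zz":3},"y":{"bz":72,"f":20,"gp":87,"s":59,"u":28,"vzu":9}},"nd":22,"w":{"ei":[37,81,45,39],"gpc":15,"nl":18}}
After op 20 (remove /dg/dhz/y): {"der":{"wsq":{"ld":85,"rxg":21},"xnu":[90,11],"ys":{"co":69,"m":76,"po":77}},"dg":{"csf":17,"dhz":{"fk":90,"jt":6,"kz":10,"zz":3},"y":{"bz":72,"f":20,"gp":87,"s":59,"u":28,"vzu":9}},"nd":22,"w":{"ei":[37,81,45,39],"gpc":15,"nl":18}}
After op 21 (add /dg/y/jkz 34): {"der":{"wsq":{"ld":85,"rxg":21},"xnu":[90,11],"ys":{"co":69,"m":76,"po":77}},"dg":{"csf":17,"dhz":{"fk":90,"jt":6,"kz":10,"zz":3},"y":{"bz":72,"f":20,"gp":87,"jkz":34,"s":59,"u":28,"vzu":9}},"nd":22,"w":{"ei":[37,81,45,39],"gpc":15,"nl":18}}
After op 22 (replace /w 96): {"der":{"wsq":{"ld":85,"rxg":21},"xnu":[90,11],"ys":{"co":69,"m":76,"po":77}},"dg":{"csf":17,"dhz":{"fk":90,"jt":6,"kz":10,"zz":3},"y":{"bz":72,"f":20,"gp":87,"jkz":34,"s":59,"u":28,"vzu":9}},"nd":22,"w":96}
After op 23 (remove /dg/y/s): {"der":{"wsq":{"ld":85,"rxg":21},"xnu":[90,11],"ys":{"co":69,"m":76,"po":77}},"dg":{"csf":17,"dhz":{"fk":90,"jt":6,"kz":10,"zz":3},"y":{"bz":72,"f":20,"gp":87,"jkz":34,"u":28,"vzu":9}},"nd":22,"w":96}
Size at path /dg/dhz: 4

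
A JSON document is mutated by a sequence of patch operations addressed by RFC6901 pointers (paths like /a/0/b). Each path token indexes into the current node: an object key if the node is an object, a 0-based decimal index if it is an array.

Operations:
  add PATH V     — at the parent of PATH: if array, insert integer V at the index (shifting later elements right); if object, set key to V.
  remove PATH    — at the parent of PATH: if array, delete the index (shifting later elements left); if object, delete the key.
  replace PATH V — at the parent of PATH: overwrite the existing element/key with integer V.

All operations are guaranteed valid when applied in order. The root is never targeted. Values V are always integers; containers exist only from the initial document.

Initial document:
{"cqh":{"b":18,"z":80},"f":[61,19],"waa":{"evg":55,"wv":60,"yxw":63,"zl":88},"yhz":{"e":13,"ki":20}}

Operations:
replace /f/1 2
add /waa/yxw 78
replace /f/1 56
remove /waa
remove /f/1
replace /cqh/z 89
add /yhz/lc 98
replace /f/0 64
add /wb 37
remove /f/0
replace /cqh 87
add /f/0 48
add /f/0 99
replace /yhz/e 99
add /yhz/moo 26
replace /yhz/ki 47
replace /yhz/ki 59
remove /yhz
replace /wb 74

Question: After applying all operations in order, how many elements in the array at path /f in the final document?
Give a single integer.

After op 1 (replace /f/1 2): {"cqh":{"b":18,"z":80},"f":[61,2],"waa":{"evg":55,"wv":60,"yxw":63,"zl":88},"yhz":{"e":13,"ki":20}}
After op 2 (add /waa/yxw 78): {"cqh":{"b":18,"z":80},"f":[61,2],"waa":{"evg":55,"wv":60,"yxw":78,"zl":88},"yhz":{"e":13,"ki":20}}
After op 3 (replace /f/1 56): {"cqh":{"b":18,"z":80},"f":[61,56],"waa":{"evg":55,"wv":60,"yxw":78,"zl":88},"yhz":{"e":13,"ki":20}}
After op 4 (remove /waa): {"cqh":{"b":18,"z":80},"f":[61,56],"yhz":{"e":13,"ki":20}}
After op 5 (remove /f/1): {"cqh":{"b":18,"z":80},"f":[61],"yhz":{"e":13,"ki":20}}
After op 6 (replace /cqh/z 89): {"cqh":{"b":18,"z":89},"f":[61],"yhz":{"e":13,"ki":20}}
After op 7 (add /yhz/lc 98): {"cqh":{"b":18,"z":89},"f":[61],"yhz":{"e":13,"ki":20,"lc":98}}
After op 8 (replace /f/0 64): {"cqh":{"b":18,"z":89},"f":[64],"yhz":{"e":13,"ki":20,"lc":98}}
After op 9 (add /wb 37): {"cqh":{"b":18,"z":89},"f":[64],"wb":37,"yhz":{"e":13,"ki":20,"lc":98}}
After op 10 (remove /f/0): {"cqh":{"b":18,"z":89},"f":[],"wb":37,"yhz":{"e":13,"ki":20,"lc":98}}
After op 11 (replace /cqh 87): {"cqh":87,"f":[],"wb":37,"yhz":{"e":13,"ki":20,"lc":98}}
After op 12 (add /f/0 48): {"cqh":87,"f":[48],"wb":37,"yhz":{"e":13,"ki":20,"lc":98}}
After op 13 (add /f/0 99): {"cqh":87,"f":[99,48],"wb":37,"yhz":{"e":13,"ki":20,"lc":98}}
After op 14 (replace /yhz/e 99): {"cqh":87,"f":[99,48],"wb":37,"yhz":{"e":99,"ki":20,"lc":98}}
After op 15 (add /yhz/moo 26): {"cqh":87,"f":[99,48],"wb":37,"yhz":{"e":99,"ki":20,"lc":98,"moo":26}}
After op 16 (replace /yhz/ki 47): {"cqh":87,"f":[99,48],"wb":37,"yhz":{"e":99,"ki":47,"lc":98,"moo":26}}
After op 17 (replace /yhz/ki 59): {"cqh":87,"f":[99,48],"wb":37,"yhz":{"e":99,"ki":59,"lc":98,"moo":26}}
After op 18 (remove /yhz): {"cqh":87,"f":[99,48],"wb":37}
After op 19 (replace /wb 74): {"cqh":87,"f":[99,48],"wb":74}
Size at path /f: 2

Answer: 2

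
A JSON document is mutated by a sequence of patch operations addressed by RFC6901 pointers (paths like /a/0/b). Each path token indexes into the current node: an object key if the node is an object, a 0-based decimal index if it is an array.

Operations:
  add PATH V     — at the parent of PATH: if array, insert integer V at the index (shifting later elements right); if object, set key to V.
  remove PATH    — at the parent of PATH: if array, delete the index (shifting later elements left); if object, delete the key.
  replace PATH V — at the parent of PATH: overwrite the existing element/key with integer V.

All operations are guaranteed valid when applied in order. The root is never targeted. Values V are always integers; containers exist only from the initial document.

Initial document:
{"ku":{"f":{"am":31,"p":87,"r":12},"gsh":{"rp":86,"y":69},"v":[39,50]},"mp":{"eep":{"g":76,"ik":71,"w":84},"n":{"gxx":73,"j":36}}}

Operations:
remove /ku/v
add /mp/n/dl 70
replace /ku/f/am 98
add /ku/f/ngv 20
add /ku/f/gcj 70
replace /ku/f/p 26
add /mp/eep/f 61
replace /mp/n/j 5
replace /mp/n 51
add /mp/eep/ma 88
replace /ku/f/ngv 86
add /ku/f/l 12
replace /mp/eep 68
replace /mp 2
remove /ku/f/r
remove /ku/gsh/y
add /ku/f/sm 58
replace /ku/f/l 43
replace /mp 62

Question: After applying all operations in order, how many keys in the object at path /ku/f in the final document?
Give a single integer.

Answer: 6

Derivation:
After op 1 (remove /ku/v): {"ku":{"f":{"am":31,"p":87,"r":12},"gsh":{"rp":86,"y":69}},"mp":{"eep":{"g":76,"ik":71,"w":84},"n":{"gxx":73,"j":36}}}
After op 2 (add /mp/n/dl 70): {"ku":{"f":{"am":31,"p":87,"r":12},"gsh":{"rp":86,"y":69}},"mp":{"eep":{"g":76,"ik":71,"w":84},"n":{"dl":70,"gxx":73,"j":36}}}
After op 3 (replace /ku/f/am 98): {"ku":{"f":{"am":98,"p":87,"r":12},"gsh":{"rp":86,"y":69}},"mp":{"eep":{"g":76,"ik":71,"w":84},"n":{"dl":70,"gxx":73,"j":36}}}
After op 4 (add /ku/f/ngv 20): {"ku":{"f":{"am":98,"ngv":20,"p":87,"r":12},"gsh":{"rp":86,"y":69}},"mp":{"eep":{"g":76,"ik":71,"w":84},"n":{"dl":70,"gxx":73,"j":36}}}
After op 5 (add /ku/f/gcj 70): {"ku":{"f":{"am":98,"gcj":70,"ngv":20,"p":87,"r":12},"gsh":{"rp":86,"y":69}},"mp":{"eep":{"g":76,"ik":71,"w":84},"n":{"dl":70,"gxx":73,"j":36}}}
After op 6 (replace /ku/f/p 26): {"ku":{"f":{"am":98,"gcj":70,"ngv":20,"p":26,"r":12},"gsh":{"rp":86,"y":69}},"mp":{"eep":{"g":76,"ik":71,"w":84},"n":{"dl":70,"gxx":73,"j":36}}}
After op 7 (add /mp/eep/f 61): {"ku":{"f":{"am":98,"gcj":70,"ngv":20,"p":26,"r":12},"gsh":{"rp":86,"y":69}},"mp":{"eep":{"f":61,"g":76,"ik":71,"w":84},"n":{"dl":70,"gxx":73,"j":36}}}
After op 8 (replace /mp/n/j 5): {"ku":{"f":{"am":98,"gcj":70,"ngv":20,"p":26,"r":12},"gsh":{"rp":86,"y":69}},"mp":{"eep":{"f":61,"g":76,"ik":71,"w":84},"n":{"dl":70,"gxx":73,"j":5}}}
After op 9 (replace /mp/n 51): {"ku":{"f":{"am":98,"gcj":70,"ngv":20,"p":26,"r":12},"gsh":{"rp":86,"y":69}},"mp":{"eep":{"f":61,"g":76,"ik":71,"w":84},"n":51}}
After op 10 (add /mp/eep/ma 88): {"ku":{"f":{"am":98,"gcj":70,"ngv":20,"p":26,"r":12},"gsh":{"rp":86,"y":69}},"mp":{"eep":{"f":61,"g":76,"ik":71,"ma":88,"w":84},"n":51}}
After op 11 (replace /ku/f/ngv 86): {"ku":{"f":{"am":98,"gcj":70,"ngv":86,"p":26,"r":12},"gsh":{"rp":86,"y":69}},"mp":{"eep":{"f":61,"g":76,"ik":71,"ma":88,"w":84},"n":51}}
After op 12 (add /ku/f/l 12): {"ku":{"f":{"am":98,"gcj":70,"l":12,"ngv":86,"p":26,"r":12},"gsh":{"rp":86,"y":69}},"mp":{"eep":{"f":61,"g":76,"ik":71,"ma":88,"w":84},"n":51}}
After op 13 (replace /mp/eep 68): {"ku":{"f":{"am":98,"gcj":70,"l":12,"ngv":86,"p":26,"r":12},"gsh":{"rp":86,"y":69}},"mp":{"eep":68,"n":51}}
After op 14 (replace /mp 2): {"ku":{"f":{"am":98,"gcj":70,"l":12,"ngv":86,"p":26,"r":12},"gsh":{"rp":86,"y":69}},"mp":2}
After op 15 (remove /ku/f/r): {"ku":{"f":{"am":98,"gcj":70,"l":12,"ngv":86,"p":26},"gsh":{"rp":86,"y":69}},"mp":2}
After op 16 (remove /ku/gsh/y): {"ku":{"f":{"am":98,"gcj":70,"l":12,"ngv":86,"p":26},"gsh":{"rp":86}},"mp":2}
After op 17 (add /ku/f/sm 58): {"ku":{"f":{"am":98,"gcj":70,"l":12,"ngv":86,"p":26,"sm":58},"gsh":{"rp":86}},"mp":2}
After op 18 (replace /ku/f/l 43): {"ku":{"f":{"am":98,"gcj":70,"l":43,"ngv":86,"p":26,"sm":58},"gsh":{"rp":86}},"mp":2}
After op 19 (replace /mp 62): {"ku":{"f":{"am":98,"gcj":70,"l":43,"ngv":86,"p":26,"sm":58},"gsh":{"rp":86}},"mp":62}
Size at path /ku/f: 6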